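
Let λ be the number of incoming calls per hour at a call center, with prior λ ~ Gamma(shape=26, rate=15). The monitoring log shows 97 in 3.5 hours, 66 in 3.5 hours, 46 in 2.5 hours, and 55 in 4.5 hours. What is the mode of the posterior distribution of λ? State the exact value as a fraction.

Total count: 97 + 66 + 46 + 55 = 264.
Total exposure: 3.5 + 3.5 + 2.5 + 4.5 = 14 hours.
Posterior: α' = 26 + 264 = 290, β' = 15 + 14 = 29.
Posterior mode = (α'−1)/β' = 289/29.

289/29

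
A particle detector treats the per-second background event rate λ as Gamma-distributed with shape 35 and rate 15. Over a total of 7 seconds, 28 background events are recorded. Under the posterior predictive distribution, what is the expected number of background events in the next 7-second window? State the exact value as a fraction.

441/22

Total count 28 over total exposure 7 seconds.
Conjugate update: add total count to the shape and total exposure to the rate, giving Gamma(63, 22).
Predictive mean over a 7-second window = T·E[λ|data] = 7·63/22 = 441/22.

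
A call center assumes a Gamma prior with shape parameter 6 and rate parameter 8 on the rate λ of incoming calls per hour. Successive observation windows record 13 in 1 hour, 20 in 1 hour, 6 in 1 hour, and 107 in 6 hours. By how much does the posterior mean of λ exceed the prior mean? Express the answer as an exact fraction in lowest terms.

Total count: 13 + 20 + 6 + 107 = 146.
Total exposure: 1 + 1 + 1 + 6 = 9 hours.
By Gamma–Poisson conjugacy, the posterior is Gamma(α + Σx, β + Σt) = Gamma(6 + 146, 8 + 9) = Gamma(152, 17).
Posterior mean = 152/17 = 152/17; prior mean = 6/8 = 3/4. Difference = 152/17 − 3/4 = 557/68.

557/68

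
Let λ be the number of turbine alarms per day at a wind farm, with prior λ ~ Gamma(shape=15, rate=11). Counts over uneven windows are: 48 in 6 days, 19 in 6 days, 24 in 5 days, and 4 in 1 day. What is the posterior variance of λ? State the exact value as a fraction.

110/841

Total count: 48 + 19 + 24 + 4 = 95.
Total exposure: 6 + 6 + 5 + 1 = 18 days.
The Gamma prior is conjugate for the Poisson rate, so λ | data ~ Gamma(15+95, 11+18) = Gamma(110, 29).
Posterior variance = α'/β'² = 110/841.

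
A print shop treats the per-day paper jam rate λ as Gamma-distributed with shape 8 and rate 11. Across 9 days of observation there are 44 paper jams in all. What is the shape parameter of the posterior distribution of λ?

Total count 44 over total exposure 9 days.
Posterior: α' = 8 + 44 = 52, β' = 11 + 9 = 20.

52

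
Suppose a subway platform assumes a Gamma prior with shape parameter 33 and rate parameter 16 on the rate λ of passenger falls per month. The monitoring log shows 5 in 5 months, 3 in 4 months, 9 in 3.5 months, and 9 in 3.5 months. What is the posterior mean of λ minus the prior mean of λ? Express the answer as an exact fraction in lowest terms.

-7/32

Total count: 5 + 3 + 9 + 9 = 26.
Total exposure: 5 + 4 + 3.5 + 3.5 = 16 months.
By Gamma–Poisson conjugacy, the posterior is Gamma(α + Σx, β + Σt) = Gamma(33 + 26, 16 + 16) = Gamma(59, 32).
Posterior mean = 59/32 = 59/32; prior mean = 33/16 = 33/16. Difference = 59/32 − 33/16 = -7/32.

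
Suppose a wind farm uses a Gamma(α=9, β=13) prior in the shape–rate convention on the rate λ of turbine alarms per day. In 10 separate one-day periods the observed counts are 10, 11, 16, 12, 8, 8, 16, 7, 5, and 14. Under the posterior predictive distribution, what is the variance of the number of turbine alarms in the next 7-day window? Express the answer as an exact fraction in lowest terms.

24360/529

Total count: 10 + 11 + 16 + 12 + 8 + 8 + 16 + 7 + 5 + 14 = 107.
Total exposure: 10 days.
Conjugate update: add total count to the shape and total exposure to the rate, giving Gamma(116, 23).
The posterior predictive for a window of length T is Negative Binomial with variance T·α'·(β'+T)/β'² = 7·116·30/529 = 24360/529.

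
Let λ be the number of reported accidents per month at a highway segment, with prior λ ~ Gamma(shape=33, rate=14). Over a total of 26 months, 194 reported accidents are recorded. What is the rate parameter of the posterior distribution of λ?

40

Total count 194 over total exposure 26 months.
By Gamma–Poisson conjugacy, the posterior is Gamma(α + Σx, β + Σt) = Gamma(33 + 194, 14 + 26) = Gamma(227, 40).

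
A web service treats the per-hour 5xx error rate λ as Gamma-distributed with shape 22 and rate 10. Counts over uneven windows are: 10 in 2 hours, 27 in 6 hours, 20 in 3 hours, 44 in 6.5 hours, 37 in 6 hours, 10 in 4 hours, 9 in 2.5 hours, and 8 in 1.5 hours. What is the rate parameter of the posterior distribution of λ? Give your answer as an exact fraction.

83/2

Total count: 10 + 27 + 20 + 44 + 37 + 10 + 9 + 8 = 165.
Total exposure: 2 + 6 + 3 + 6.5 + 6 + 4 + 2.5 + 1.5 = 31.5 hours.
By Gamma–Poisson conjugacy, the posterior is Gamma(α + Σx, β + Σt) = Gamma(22 + 165, 10 + 31.5) = Gamma(187, 83/2).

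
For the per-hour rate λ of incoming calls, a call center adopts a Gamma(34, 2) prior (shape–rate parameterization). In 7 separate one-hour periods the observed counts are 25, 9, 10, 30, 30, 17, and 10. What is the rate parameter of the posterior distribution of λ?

Total count: 25 + 9 + 10 + 30 + 30 + 17 + 10 = 131.
Total exposure: 7 hours.
Conjugate update: add total count to the shape and total exposure to the rate, giving Gamma(165, 9).

9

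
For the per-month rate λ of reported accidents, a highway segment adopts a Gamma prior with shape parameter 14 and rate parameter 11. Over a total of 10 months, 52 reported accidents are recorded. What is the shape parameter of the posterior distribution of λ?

Total count 52 over total exposure 10 months.
Posterior: α' = 14 + 52 = 66, β' = 11 + 10 = 21.

66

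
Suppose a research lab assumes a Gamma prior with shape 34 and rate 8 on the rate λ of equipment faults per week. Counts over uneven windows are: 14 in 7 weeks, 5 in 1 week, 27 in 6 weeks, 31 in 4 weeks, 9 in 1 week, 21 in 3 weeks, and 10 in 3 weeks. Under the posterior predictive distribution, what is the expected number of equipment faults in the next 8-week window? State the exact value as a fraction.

Total count: 14 + 5 + 27 + 31 + 9 + 21 + 10 = 117.
Total exposure: 7 + 1 + 6 + 4 + 1 + 3 + 3 = 25 weeks.
By Gamma–Poisson conjugacy, the posterior is Gamma(α + Σx, β + Σt) = Gamma(34 + 117, 8 + 25) = Gamma(151, 33).
Predictive mean over an 8-week window = T·E[λ|data] = 8·151/33 = 1208/33.

1208/33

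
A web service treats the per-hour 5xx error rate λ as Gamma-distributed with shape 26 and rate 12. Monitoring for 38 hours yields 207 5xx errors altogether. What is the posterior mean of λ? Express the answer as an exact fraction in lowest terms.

233/50

Total count 207 over total exposure 38 hours.
Conjugate update: add total count to the shape and total exposure to the rate, giving Gamma(233, 50).
Posterior mean = α'/β' = 233/50.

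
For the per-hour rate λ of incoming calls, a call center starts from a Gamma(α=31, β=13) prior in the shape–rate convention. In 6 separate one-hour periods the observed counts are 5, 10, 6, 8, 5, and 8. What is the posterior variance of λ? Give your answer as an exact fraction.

Total count: 5 + 10 + 6 + 8 + 5 + 8 = 42.
Total exposure: 6 hours.
Gamma(α, β) with Poisson data over total exposure Σt gives posterior Gamma(α+Σx, β+Σt) = Gamma(73, 19).
Posterior variance = α'/β'² = 73/361.

73/361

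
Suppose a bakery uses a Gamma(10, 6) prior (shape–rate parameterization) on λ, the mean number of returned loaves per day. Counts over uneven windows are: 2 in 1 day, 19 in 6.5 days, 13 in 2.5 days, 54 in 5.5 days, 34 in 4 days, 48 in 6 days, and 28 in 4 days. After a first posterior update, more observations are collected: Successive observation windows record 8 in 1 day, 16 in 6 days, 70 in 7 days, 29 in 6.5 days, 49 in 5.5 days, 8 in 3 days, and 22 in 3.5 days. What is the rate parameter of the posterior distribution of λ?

Total count: 2 + 19 + 13 + 54 + 34 + 48 + 28 = 198.
Total exposure: 1 + 6.5 + 2.5 + 5.5 + 4 + 6 + 4 = 29.5 days.
After the first batch: Gamma(10 + 198, 6 + 29.5) = Gamma(208, 71/2).
Total count: 8 + 16 + 70 + 29 + 49 + 8 + 22 = 202.
Total exposure: 1 + 6 + 7 + 6.5 + 5.5 + 3 + 3.5 = 32.5 days.
After the second batch: Gamma(208 + 202, 71/2 + 32.5) = Gamma(410, 68).

68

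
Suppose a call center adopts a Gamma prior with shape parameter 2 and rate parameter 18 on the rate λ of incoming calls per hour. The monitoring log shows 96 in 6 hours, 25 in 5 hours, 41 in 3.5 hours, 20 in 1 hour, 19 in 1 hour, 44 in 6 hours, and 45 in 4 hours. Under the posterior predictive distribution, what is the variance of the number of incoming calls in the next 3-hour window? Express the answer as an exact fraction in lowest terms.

Total count: 96 + 25 + 41 + 20 + 19 + 44 + 45 = 290.
Total exposure: 6 + 5 + 3.5 + 1 + 1 + 6 + 4 = 26.5 hours.
Conjugate update: add total count to the shape and total exposure to the rate, giving Gamma(292, 89/2).
The posterior predictive for a window of length T is Negative Binomial with variance T·α'·(β'+T)/β'² = 3·292·(95/2)/(7921/4) = 166440/7921.

166440/7921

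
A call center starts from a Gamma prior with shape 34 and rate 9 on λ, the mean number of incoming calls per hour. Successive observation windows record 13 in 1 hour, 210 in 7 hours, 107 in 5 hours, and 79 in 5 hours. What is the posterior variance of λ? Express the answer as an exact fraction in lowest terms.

Total count: 13 + 210 + 107 + 79 = 409.
Total exposure: 1 + 7 + 5 + 5 = 18 hours.
Gamma(α, β) with Poisson data over total exposure Σt gives posterior Gamma(α+Σx, β+Σt) = Gamma(443, 27).
Posterior variance = α'/β'² = 443/729.

443/729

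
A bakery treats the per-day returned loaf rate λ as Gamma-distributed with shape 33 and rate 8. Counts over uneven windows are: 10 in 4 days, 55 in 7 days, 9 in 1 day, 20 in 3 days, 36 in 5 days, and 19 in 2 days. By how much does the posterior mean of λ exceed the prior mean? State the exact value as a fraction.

233/120

Total count: 10 + 55 + 9 + 20 + 36 + 19 = 149.
Total exposure: 4 + 7 + 1 + 3 + 5 + 2 = 22 days.
Posterior: α' = 33 + 149 = 182, β' = 8 + 22 = 30.
Posterior mean = 182/30 = 91/15; prior mean = 33/8 = 33/8. Difference = 91/15 − 33/8 = 233/120.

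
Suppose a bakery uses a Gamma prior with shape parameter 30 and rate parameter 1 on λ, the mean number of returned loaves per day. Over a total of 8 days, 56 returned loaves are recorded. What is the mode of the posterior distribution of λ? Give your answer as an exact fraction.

85/9

Total count 56 over total exposure 8 days.
Conjugate update: add total count to the shape and total exposure to the rate, giving Gamma(86, 9).
Posterior mode = (α'−1)/β' = 85/9.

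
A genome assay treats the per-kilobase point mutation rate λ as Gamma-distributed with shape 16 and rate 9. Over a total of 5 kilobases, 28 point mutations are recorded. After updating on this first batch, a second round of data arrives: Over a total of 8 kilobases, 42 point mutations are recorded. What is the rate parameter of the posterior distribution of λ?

22

Total count 28 over total exposure 5 kilobases.
After the first batch: Gamma(16 + 28, 9 + 5) = Gamma(44, 14).
Total count 42 over total exposure 8 kilobases.
After the second batch: Gamma(44 + 42, 14 + 8) = Gamma(86, 22).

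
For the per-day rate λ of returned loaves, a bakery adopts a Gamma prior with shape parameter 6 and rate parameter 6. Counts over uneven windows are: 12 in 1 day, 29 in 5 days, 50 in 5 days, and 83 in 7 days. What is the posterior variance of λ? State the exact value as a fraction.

Total count: 12 + 29 + 50 + 83 = 174.
Total exposure: 1 + 5 + 5 + 7 = 18 days.
Gamma(α, β) with Poisson data over total exposure Σt gives posterior Gamma(α+Σx, β+Σt) = Gamma(180, 24).
Posterior variance = α'/β'² = 180/576 = 5/16.

5/16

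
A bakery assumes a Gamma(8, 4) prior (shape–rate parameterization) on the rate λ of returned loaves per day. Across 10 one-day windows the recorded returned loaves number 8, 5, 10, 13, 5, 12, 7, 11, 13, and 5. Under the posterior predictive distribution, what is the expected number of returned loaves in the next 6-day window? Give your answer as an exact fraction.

291/7

Total count: 8 + 5 + 10 + 13 + 5 + 12 + 7 + 11 + 13 + 5 = 89.
Total exposure: 10 days.
Gamma(α, β) with Poisson data over total exposure Σt gives posterior Gamma(α+Σx, β+Σt) = Gamma(97, 14).
Predictive mean over a 6-day window = T·E[λ|data] = 6·97/14 = 291/7.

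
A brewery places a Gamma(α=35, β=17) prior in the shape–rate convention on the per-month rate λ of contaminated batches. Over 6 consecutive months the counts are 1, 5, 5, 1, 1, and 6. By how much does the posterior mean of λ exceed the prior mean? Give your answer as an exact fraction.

113/391

Total count: 1 + 5 + 5 + 1 + 1 + 6 = 19.
Total exposure: 6 months.
By Gamma–Poisson conjugacy, the posterior is Gamma(α + Σx, β + Σt) = Gamma(35 + 19, 17 + 6) = Gamma(54, 23).
Posterior mean = 54/23 = 54/23; prior mean = 35/17 = 35/17. Difference = 54/23 − 35/17 = 113/391.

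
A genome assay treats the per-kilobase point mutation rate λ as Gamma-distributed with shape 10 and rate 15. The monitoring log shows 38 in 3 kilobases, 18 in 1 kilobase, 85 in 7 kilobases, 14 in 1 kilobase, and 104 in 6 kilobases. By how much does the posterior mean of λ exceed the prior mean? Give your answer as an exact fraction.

247/33

Total count: 38 + 18 + 85 + 14 + 104 = 259.
Total exposure: 3 + 1 + 7 + 1 + 6 = 18 kilobases.
By Gamma–Poisson conjugacy, the posterior is Gamma(α + Σx, β + Σt) = Gamma(10 + 259, 15 + 18) = Gamma(269, 33).
Posterior mean = 269/33 = 269/33; prior mean = 10/15 = 2/3. Difference = 269/33 − 2/3 = 247/33.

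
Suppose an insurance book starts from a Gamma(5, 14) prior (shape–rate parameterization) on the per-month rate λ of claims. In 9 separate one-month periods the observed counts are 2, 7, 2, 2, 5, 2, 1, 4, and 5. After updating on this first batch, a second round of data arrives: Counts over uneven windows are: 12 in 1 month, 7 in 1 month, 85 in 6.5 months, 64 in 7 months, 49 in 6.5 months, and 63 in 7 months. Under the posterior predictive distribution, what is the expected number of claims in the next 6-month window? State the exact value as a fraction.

Total count: 2 + 7 + 2 + 2 + 5 + 2 + 1 + 4 + 5 = 30.
Total exposure: 9 months.
After the first batch: Gamma(5 + 30, 14 + 9) = Gamma(35, 23).
Total count: 12 + 7 + 85 + 64 + 49 + 63 = 280.
Total exposure: 1 + 1 + 6.5 + 7 + 6.5 + 7 = 29 months.
After the second batch: Gamma(35 + 280, 23 + 29) = Gamma(315, 52).
Predictive mean over a 6-month window = T·E[λ|data] = 6·315/52 = 945/26.

945/26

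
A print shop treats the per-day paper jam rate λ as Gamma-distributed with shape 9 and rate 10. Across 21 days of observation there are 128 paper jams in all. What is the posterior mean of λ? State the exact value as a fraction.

137/31

Total count 128 over total exposure 21 days.
Gamma(α, β) with Poisson data over total exposure Σt gives posterior Gamma(α+Σx, β+Σt) = Gamma(137, 31).
Posterior mean = α'/β' = 137/31.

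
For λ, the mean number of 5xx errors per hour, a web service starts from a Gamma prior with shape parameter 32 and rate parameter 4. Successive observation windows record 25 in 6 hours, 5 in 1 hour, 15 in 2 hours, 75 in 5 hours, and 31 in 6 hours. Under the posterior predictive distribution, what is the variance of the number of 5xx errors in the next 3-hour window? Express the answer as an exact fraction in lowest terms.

Total count: 25 + 5 + 15 + 75 + 31 = 151.
Total exposure: 6 + 1 + 2 + 5 + 6 = 20 hours.
Conjugate update: add total count to the shape and total exposure to the rate, giving Gamma(183, 24).
The posterior predictive for a window of length T is Negative Binomial with variance T·α'·(β'+T)/β'² = 3·183·27/576 = 1647/64.

1647/64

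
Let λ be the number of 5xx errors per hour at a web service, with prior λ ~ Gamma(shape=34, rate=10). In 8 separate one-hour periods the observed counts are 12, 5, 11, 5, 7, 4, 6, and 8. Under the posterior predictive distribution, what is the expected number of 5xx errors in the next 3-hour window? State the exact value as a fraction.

46/3

Total count: 12 + 5 + 11 + 5 + 7 + 4 + 6 + 8 = 58.
Total exposure: 8 hours.
By Gamma–Poisson conjugacy, the posterior is Gamma(α + Σx, β + Σt) = Gamma(34 + 58, 10 + 8) = Gamma(92, 18).
Predictive mean over a 3-hour window = T·E[λ|data] = 3·92/18 = 46/3.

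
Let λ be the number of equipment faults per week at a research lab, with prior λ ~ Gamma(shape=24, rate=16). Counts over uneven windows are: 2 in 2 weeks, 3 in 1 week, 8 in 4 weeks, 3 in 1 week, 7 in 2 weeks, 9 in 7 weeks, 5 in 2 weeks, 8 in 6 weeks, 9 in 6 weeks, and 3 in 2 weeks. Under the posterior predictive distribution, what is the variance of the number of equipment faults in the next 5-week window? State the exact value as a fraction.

Total count: 2 + 3 + 8 + 3 + 7 + 9 + 5 + 8 + 9 + 3 = 57.
Total exposure: 2 + 1 + 4 + 1 + 2 + 7 + 2 + 6 + 6 + 2 = 33 weeks.
Posterior: α' = 24 + 57 = 81, β' = 16 + 33 = 49.
The posterior predictive for a window of length T is Negative Binomial with variance T·α'·(β'+T)/β'² = 5·81·54/2401 = 21870/2401.

21870/2401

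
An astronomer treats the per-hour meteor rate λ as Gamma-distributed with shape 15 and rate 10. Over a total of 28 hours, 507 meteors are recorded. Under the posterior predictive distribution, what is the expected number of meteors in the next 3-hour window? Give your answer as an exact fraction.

Total count 507 over total exposure 28 hours.
Posterior: α' = 15 + 507 = 522, β' = 10 + 28 = 38.
Predictive mean over a 3-hour window = T·E[λ|data] = 3·522/38 = 783/19.

783/19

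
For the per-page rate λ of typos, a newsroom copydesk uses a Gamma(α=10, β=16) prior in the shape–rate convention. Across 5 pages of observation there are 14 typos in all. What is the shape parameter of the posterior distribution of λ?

Total count 14 over total exposure 5 pages.
Conjugate update: add total count to the shape and total exposure to the rate, giving Gamma(24, 21).

24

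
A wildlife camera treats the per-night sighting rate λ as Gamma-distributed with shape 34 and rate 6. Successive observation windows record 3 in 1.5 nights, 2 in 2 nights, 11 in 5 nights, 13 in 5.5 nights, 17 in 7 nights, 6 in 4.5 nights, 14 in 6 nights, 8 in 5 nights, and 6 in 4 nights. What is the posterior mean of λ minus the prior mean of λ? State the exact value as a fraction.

-299/93

Total count: 3 + 2 + 11 + 13 + 17 + 6 + 14 + 8 + 6 = 80.
Total exposure: 1.5 + 2 + 5 + 5.5 + 7 + 4.5 + 6 + 5 + 4 = 40.5 nights.
Conjugate update: add total count to the shape and total exposure to the rate, giving Gamma(114, 93/2).
Posterior mean = 114/(93/2) = 76/31; prior mean = 34/6 = 17/3. Difference = 76/31 − 17/3 = -299/93.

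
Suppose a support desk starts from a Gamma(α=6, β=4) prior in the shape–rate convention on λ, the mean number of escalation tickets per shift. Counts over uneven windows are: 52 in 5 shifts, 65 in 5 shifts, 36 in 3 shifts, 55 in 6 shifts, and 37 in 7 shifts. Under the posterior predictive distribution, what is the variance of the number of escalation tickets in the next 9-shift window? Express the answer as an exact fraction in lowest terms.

9789/100

Total count: 52 + 65 + 36 + 55 + 37 = 245.
Total exposure: 5 + 5 + 3 + 6 + 7 = 26 shifts.
Posterior: α' = 6 + 245 = 251, β' = 4 + 26 = 30.
The posterior predictive for a window of length T is Negative Binomial with variance T·α'·(β'+T)/β'² = 9·251·39/900 = 9789/100.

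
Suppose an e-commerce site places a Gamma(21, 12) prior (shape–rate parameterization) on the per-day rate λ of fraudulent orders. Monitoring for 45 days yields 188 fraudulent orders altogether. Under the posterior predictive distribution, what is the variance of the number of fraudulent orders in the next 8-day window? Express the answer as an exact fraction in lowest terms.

Total count 188 over total exposure 45 days.
By Gamma–Poisson conjugacy, the posterior is Gamma(α + Σx, β + Σt) = Gamma(21 + 188, 12 + 45) = Gamma(209, 57).
The posterior predictive for a window of length T is Negative Binomial with variance T·α'·(β'+T)/β'² = 8·209·65/3249 = 5720/171.

5720/171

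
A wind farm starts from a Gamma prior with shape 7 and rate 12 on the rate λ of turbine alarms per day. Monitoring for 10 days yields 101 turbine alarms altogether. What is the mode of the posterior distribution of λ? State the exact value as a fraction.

Total count 101 over total exposure 10 days.
The Gamma prior is conjugate for the Poisson rate, so λ | data ~ Gamma(7+101, 12+10) = Gamma(108, 22).
Posterior mode = (α'−1)/β' = 107/22.

107/22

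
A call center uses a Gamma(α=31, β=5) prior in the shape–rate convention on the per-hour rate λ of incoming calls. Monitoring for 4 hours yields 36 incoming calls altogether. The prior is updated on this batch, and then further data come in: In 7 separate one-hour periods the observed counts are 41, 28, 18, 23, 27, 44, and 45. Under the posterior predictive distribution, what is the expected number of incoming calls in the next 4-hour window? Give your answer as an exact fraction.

Total count 36 over total exposure 4 hours.
After the first batch: Gamma(31 + 36, 5 + 4) = Gamma(67, 9).
Total count: 41 + 28 + 18 + 23 + 27 + 44 + 45 = 226.
Total exposure: 7 hours.
After the second batch: Gamma(67 + 226, 9 + 7) = Gamma(293, 16).
Predictive mean over a 4-hour window = T·E[λ|data] = 4·293/16 = 293/4.

293/4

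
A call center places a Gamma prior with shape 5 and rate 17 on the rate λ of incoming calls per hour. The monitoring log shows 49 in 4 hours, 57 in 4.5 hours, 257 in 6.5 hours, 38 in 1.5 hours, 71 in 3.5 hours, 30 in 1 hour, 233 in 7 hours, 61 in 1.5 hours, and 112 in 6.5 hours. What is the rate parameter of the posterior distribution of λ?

Total count: 49 + 57 + 257 + 38 + 71 + 30 + 233 + 61 + 112 = 908.
Total exposure: 4 + 4.5 + 6.5 + 1.5 + 3.5 + 1 + 7 + 1.5 + 6.5 = 36 hours.
The Gamma prior is conjugate for the Poisson rate, so λ | data ~ Gamma(5+908, 17+36) = Gamma(913, 53).

53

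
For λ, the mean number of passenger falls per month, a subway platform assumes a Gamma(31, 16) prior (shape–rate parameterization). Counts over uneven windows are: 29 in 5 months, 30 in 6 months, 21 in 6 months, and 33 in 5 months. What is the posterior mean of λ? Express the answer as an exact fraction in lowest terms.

Total count: 29 + 30 + 21 + 33 = 113.
Total exposure: 5 + 6 + 6 + 5 = 22 months.
Gamma(α, β) with Poisson data over total exposure Σt gives posterior Gamma(α+Σx, β+Σt) = Gamma(144, 38).
Posterior mean = α'/β' = 144/38 = 72/19.

72/19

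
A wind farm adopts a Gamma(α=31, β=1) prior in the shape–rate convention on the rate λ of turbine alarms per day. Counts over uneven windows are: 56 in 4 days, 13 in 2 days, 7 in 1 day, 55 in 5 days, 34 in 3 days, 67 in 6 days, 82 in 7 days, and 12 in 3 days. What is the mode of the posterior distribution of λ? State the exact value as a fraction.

Total count: 56 + 13 + 7 + 55 + 34 + 67 + 82 + 12 = 326.
Total exposure: 4 + 2 + 1 + 5 + 3 + 6 + 7 + 3 = 31 days.
The Gamma prior is conjugate for the Poisson rate, so λ | data ~ Gamma(31+326, 1+31) = Gamma(357, 32).
Posterior mode = (α'−1)/β' = 356/32 = 89/8.

89/8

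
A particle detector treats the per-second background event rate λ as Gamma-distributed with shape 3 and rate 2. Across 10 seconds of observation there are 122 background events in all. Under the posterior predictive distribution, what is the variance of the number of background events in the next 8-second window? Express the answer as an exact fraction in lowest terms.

Total count 122 over total exposure 10 seconds.
The Gamma prior is conjugate for the Poisson rate, so λ | data ~ Gamma(3+122, 2+10) = Gamma(125, 12).
The posterior predictive for a window of length T is Negative Binomial with variance T·α'·(β'+T)/β'² = 8·125·20/144 = 1250/9.

1250/9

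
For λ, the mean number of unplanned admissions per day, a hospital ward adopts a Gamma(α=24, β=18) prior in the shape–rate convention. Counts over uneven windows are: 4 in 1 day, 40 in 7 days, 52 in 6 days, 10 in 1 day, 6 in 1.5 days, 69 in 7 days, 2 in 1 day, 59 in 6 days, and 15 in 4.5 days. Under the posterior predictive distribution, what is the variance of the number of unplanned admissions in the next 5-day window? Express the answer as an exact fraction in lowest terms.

Total count: 4 + 40 + 52 + 10 + 6 + 69 + 2 + 59 + 15 = 257.
Total exposure: 1 + 7 + 6 + 1 + 1.5 + 7 + 1 + 6 + 4.5 = 35 days.
Conjugate update: add total count to the shape and total exposure to the rate, giving Gamma(281, 53).
The posterior predictive for a window of length T is Negative Binomial with variance T·α'·(β'+T)/β'² = 5·281·58/2809 = 81490/2809.

81490/2809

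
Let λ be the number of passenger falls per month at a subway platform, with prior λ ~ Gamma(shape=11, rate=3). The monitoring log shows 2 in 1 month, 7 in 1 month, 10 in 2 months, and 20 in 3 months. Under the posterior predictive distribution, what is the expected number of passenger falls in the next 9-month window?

45

Total count: 2 + 7 + 10 + 20 = 39.
Total exposure: 1 + 1 + 2 + 3 = 7 months.
The Gamma prior is conjugate for the Poisson rate, so λ | data ~ Gamma(11+39, 3+7) = Gamma(50, 10).
Predictive mean over a 9-month window = T·E[λ|data] = 9·50/10 = 45.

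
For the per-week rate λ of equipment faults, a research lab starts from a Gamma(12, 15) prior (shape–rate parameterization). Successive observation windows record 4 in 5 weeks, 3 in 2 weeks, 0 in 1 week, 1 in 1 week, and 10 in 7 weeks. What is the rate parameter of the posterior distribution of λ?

Total count: 4 + 3 + 0 + 1 + 10 = 18.
Total exposure: 5 + 2 + 1 + 1 + 7 = 16 weeks.
Conjugate update: add total count to the shape and total exposure to the rate, giving Gamma(30, 31).

31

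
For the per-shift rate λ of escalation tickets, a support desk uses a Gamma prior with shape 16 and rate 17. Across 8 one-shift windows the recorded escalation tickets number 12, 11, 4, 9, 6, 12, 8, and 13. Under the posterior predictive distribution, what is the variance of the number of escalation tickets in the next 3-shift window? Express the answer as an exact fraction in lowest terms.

7644/625

Total count: 12 + 11 + 4 + 9 + 6 + 12 + 8 + 13 = 75.
Total exposure: 8 shifts.
Posterior: α' = 16 + 75 = 91, β' = 17 + 8 = 25.
The posterior predictive for a window of length T is Negative Binomial with variance T·α'·(β'+T)/β'² = 3·91·28/625 = 7644/625.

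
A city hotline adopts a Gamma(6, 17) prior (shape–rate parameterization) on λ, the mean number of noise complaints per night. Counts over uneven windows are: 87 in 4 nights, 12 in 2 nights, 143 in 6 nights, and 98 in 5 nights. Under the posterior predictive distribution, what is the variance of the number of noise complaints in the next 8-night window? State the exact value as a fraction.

29064/289

Total count: 87 + 12 + 143 + 98 = 340.
Total exposure: 4 + 2 + 6 + 5 = 17 nights.
Conjugate update: add total count to the shape and total exposure to the rate, giving Gamma(346, 34).
The posterior predictive for a window of length T is Negative Binomial with variance T·α'·(β'+T)/β'² = 8·346·42/1156 = 29064/289.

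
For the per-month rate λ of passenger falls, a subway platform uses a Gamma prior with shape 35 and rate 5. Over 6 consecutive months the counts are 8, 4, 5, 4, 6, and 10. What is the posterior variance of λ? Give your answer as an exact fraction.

Total count: 8 + 4 + 5 + 4 + 6 + 10 = 37.
Total exposure: 6 months.
The Gamma prior is conjugate for the Poisson rate, so λ | data ~ Gamma(35+37, 5+6) = Gamma(72, 11).
Posterior variance = α'/β'² = 72/121.

72/121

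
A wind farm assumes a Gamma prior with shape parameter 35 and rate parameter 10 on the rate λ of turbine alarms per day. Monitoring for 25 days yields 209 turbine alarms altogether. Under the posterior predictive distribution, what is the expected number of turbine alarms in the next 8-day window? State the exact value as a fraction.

1952/35

Total count 209 over total exposure 25 days.
Posterior: α' = 35 + 209 = 244, β' = 10 + 25 = 35.
Predictive mean over an 8-day window = T·E[λ|data] = 8·244/35 = 1952/35.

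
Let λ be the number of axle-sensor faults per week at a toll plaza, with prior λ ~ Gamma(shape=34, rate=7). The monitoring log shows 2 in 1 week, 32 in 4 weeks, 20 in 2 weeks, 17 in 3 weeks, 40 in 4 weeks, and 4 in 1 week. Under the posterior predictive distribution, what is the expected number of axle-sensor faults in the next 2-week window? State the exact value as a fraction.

Total count: 2 + 32 + 20 + 17 + 40 + 4 = 115.
Total exposure: 1 + 4 + 2 + 3 + 4 + 1 = 15 weeks.
The Gamma prior is conjugate for the Poisson rate, so λ | data ~ Gamma(34+115, 7+15) = Gamma(149, 22).
Predictive mean over a 2-week window = T·E[λ|data] = 2·149/22 = 149/11.

149/11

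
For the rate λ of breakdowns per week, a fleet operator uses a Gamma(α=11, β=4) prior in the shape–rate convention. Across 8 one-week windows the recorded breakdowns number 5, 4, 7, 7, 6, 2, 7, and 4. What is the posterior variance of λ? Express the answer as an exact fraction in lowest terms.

Total count: 5 + 4 + 7 + 7 + 6 + 2 + 7 + 4 = 42.
Total exposure: 8 weeks.
Posterior: α' = 11 + 42 = 53, β' = 4 + 8 = 12.
Posterior variance = α'/β'² = 53/144.

53/144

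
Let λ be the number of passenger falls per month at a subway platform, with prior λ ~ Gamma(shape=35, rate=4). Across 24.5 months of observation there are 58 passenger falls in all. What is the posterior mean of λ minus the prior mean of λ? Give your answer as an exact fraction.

Total count 58 over total exposure 24.5 months.
Posterior: α' = 35 + 58 = 93, β' = 4 + 24.5 = 57/2.
Posterior mean = 93/(57/2) = 62/19; prior mean = 35/4 = 35/4. Difference = 62/19 − 35/4 = -417/76.

-417/76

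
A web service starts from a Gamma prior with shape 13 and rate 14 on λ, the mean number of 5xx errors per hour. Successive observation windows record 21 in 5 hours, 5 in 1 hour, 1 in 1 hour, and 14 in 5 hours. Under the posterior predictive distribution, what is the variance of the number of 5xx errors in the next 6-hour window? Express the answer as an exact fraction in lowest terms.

Total count: 21 + 5 + 1 + 14 = 41.
Total exposure: 5 + 1 + 1 + 5 = 12 hours.
By Gamma–Poisson conjugacy, the posterior is Gamma(α + Σx, β + Σt) = Gamma(13 + 41, 14 + 12) = Gamma(54, 26).
The posterior predictive for a window of length T is Negative Binomial with variance T·α'·(β'+T)/β'² = 6·54·32/676 = 2592/169.

2592/169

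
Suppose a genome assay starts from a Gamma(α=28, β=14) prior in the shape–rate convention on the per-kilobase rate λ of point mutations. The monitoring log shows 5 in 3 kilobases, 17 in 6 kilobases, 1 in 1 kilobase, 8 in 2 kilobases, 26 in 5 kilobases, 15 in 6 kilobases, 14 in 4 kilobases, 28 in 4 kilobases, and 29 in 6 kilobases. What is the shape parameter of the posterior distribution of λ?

Total count: 5 + 17 + 1 + 8 + 26 + 15 + 14 + 28 + 29 = 143.
Total exposure: 3 + 6 + 1 + 2 + 5 + 6 + 4 + 4 + 6 = 37 kilobases.
Gamma(α, β) with Poisson data over total exposure Σt gives posterior Gamma(α+Σx, β+Σt) = Gamma(171, 51).

171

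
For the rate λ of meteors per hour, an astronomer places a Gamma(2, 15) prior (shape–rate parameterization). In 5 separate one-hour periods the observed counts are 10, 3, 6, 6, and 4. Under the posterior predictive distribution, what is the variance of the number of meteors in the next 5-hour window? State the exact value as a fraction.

155/16

Total count: 10 + 3 + 6 + 6 + 4 = 29.
Total exposure: 5 hours.
The Gamma prior is conjugate for the Poisson rate, so λ | data ~ Gamma(2+29, 15+5) = Gamma(31, 20).
The posterior predictive for a window of length T is Negative Binomial with variance T·α'·(β'+T)/β'² = 5·31·25/400 = 155/16.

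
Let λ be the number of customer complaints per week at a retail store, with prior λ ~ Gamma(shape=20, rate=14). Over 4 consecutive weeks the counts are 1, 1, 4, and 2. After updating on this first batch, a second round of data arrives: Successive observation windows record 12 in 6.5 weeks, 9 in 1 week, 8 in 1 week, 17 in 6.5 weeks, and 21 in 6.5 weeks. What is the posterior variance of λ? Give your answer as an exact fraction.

Total count: 1 + 1 + 4 + 2 = 8.
Total exposure: 4 weeks.
After the first batch: Gamma(20 + 8, 14 + 4) = Gamma(28, 18).
Total count: 12 + 9 + 8 + 17 + 21 = 67.
Total exposure: 6.5 + 1 + 1 + 6.5 + 6.5 = 21.5 weeks.
After the second batch: Gamma(28 + 67, 18 + 21.5) = Gamma(95, 79/2).
Posterior variance = α'/β'² = 95/(6241/4) = 380/6241.

380/6241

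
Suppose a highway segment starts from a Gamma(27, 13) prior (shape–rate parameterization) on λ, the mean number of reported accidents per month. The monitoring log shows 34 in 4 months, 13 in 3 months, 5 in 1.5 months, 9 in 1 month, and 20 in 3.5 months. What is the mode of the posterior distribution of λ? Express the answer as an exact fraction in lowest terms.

107/26

Total count: 34 + 13 + 5 + 9 + 20 = 81.
Total exposure: 4 + 3 + 1.5 + 1 + 3.5 = 13 months.
Gamma(α, β) with Poisson data over total exposure Σt gives posterior Gamma(α+Σx, β+Σt) = Gamma(108, 26).
Posterior mode = (α'−1)/β' = 107/26.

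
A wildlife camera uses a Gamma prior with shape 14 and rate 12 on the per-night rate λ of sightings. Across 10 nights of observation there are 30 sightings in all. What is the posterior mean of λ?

Total count 30 over total exposure 10 nights.
Posterior: α' = 14 + 30 = 44, β' = 12 + 10 = 22.
Posterior mean = α'/β' = 44/22 = 2.

2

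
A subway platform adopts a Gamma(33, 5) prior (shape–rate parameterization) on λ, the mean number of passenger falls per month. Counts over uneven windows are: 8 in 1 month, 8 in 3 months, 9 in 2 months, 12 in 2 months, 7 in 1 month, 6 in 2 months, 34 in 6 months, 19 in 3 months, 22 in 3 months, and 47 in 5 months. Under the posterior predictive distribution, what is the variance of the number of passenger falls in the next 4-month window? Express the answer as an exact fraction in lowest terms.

Total count: 8 + 8 + 9 + 12 + 7 + 6 + 34 + 19 + 22 + 47 = 172.
Total exposure: 1 + 3 + 2 + 2 + 1 + 2 + 6 + 3 + 3 + 5 = 28 months.
The Gamma prior is conjugate for the Poisson rate, so λ | data ~ Gamma(33+172, 5+28) = Gamma(205, 33).
The posterior predictive for a window of length T is Negative Binomial with variance T·α'·(β'+T)/β'² = 4·205·37/1089 = 30340/1089.

30340/1089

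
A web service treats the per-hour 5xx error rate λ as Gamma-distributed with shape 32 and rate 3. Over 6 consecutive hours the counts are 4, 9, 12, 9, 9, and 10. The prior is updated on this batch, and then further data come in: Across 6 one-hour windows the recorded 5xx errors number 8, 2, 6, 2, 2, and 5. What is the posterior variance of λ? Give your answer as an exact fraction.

22/45

Total count: 4 + 9 + 12 + 9 + 9 + 10 = 53.
Total exposure: 6 hours.
After the first batch: Gamma(32 + 53, 3 + 6) = Gamma(85, 9).
Total count: 8 + 2 + 6 + 2 + 2 + 5 = 25.
Total exposure: 6 hours.
After the second batch: Gamma(85 + 25, 9 + 6) = Gamma(110, 15).
Posterior variance = α'/β'² = 110/225 = 22/45.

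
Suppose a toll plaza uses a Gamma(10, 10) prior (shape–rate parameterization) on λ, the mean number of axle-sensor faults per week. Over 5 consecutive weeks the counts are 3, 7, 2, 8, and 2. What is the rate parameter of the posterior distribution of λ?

15

Total count: 3 + 7 + 2 + 8 + 2 = 22.
Total exposure: 5 weeks.
By Gamma–Poisson conjugacy, the posterior is Gamma(α + Σx, β + Σt) = Gamma(10 + 22, 10 + 5) = Gamma(32, 15).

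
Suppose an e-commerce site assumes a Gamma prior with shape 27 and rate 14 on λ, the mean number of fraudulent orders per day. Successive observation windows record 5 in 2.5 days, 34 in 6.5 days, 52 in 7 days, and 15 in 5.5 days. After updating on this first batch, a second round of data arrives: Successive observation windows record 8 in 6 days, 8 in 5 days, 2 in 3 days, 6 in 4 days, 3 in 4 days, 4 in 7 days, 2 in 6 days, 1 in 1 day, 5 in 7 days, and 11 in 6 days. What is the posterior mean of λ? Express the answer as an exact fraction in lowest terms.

Total count: 5 + 34 + 52 + 15 = 106.
Total exposure: 2.5 + 6.5 + 7 + 5.5 = 21.5 days.
After the first batch: Gamma(27 + 106, 14 + 21.5) = Gamma(133, 71/2).
Total count: 8 + 8 + 2 + 6 + 3 + 4 + 2 + 1 + 5 + 11 = 50.
Total exposure: 6 + 5 + 3 + 4 + 4 + 7 + 6 + 1 + 7 + 6 = 49 days.
After the second batch: Gamma(133 + 50, 71/2 + 49) = Gamma(183, 169/2).
Posterior mean = α'/β' = 183/(169/2) = 366/169.

366/169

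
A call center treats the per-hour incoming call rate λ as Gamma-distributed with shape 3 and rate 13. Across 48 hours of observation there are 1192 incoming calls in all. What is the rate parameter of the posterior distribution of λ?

61

Total count 1192 over total exposure 48 hours.
Posterior: α' = 3 + 1192 = 1195, β' = 13 + 48 = 61.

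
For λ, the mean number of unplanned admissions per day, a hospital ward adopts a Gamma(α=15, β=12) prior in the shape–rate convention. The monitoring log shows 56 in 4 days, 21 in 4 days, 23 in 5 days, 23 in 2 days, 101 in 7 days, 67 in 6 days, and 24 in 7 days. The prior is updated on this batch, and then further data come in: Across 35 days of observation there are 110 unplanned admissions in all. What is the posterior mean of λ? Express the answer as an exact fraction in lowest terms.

Total count: 56 + 21 + 23 + 23 + 101 + 67 + 24 = 315.
Total exposure: 4 + 4 + 5 + 2 + 7 + 6 + 7 = 35 days.
After the first batch: Gamma(15 + 315, 12 + 35) = Gamma(330, 47).
Total count 110 over total exposure 35 days.
After the second batch: Gamma(330 + 110, 47 + 35) = Gamma(440, 82).
Posterior mean = α'/β' = 440/82 = 220/41.

220/41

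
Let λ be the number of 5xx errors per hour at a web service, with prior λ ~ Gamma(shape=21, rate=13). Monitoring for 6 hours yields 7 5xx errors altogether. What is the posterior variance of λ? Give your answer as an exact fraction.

28/361

Total count 7 over total exposure 6 hours.
The Gamma prior is conjugate for the Poisson rate, so λ | data ~ Gamma(21+7, 13+6) = Gamma(28, 19).
Posterior variance = α'/β'² = 28/361.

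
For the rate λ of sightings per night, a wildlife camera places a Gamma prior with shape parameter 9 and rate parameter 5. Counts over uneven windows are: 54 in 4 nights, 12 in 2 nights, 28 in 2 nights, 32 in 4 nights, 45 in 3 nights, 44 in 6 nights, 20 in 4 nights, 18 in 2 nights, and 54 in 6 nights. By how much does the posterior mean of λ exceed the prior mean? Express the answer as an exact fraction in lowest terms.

619/95

Total count: 54 + 12 + 28 + 32 + 45 + 44 + 20 + 18 + 54 = 307.
Total exposure: 4 + 2 + 2 + 4 + 3 + 6 + 4 + 2 + 6 = 33 nights.
Posterior: α' = 9 + 307 = 316, β' = 5 + 33 = 38.
Posterior mean = 316/38 = 158/19; prior mean = 9/5 = 9/5. Difference = 158/19 − 9/5 = 619/95.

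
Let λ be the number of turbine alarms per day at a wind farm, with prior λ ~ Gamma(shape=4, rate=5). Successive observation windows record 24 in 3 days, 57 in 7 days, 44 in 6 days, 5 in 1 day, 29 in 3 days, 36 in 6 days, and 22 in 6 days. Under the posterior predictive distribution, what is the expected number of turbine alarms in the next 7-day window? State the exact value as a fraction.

Total count: 24 + 57 + 44 + 5 + 29 + 36 + 22 = 217.
Total exposure: 3 + 7 + 6 + 1 + 3 + 6 + 6 = 32 days.
The Gamma prior is conjugate for the Poisson rate, so λ | data ~ Gamma(4+217, 5+32) = Gamma(221, 37).
Predictive mean over a 7-day window = T·E[λ|data] = 7·221/37 = 1547/37.

1547/37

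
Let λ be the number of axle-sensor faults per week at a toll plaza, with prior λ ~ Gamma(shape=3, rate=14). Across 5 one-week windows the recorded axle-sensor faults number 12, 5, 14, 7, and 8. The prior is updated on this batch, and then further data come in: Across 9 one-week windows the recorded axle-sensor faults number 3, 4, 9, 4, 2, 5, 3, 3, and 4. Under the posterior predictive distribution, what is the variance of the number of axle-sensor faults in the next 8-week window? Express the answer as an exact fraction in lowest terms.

Total count: 12 + 5 + 14 + 7 + 8 = 46.
Total exposure: 5 weeks.
After the first batch: Gamma(3 + 46, 14 + 5) = Gamma(49, 19).
Total count: 3 + 4 + 9 + 4 + 2 + 5 + 3 + 3 + 4 = 37.
Total exposure: 9 weeks.
After the second batch: Gamma(49 + 37, 19 + 9) = Gamma(86, 28).
The posterior predictive for a window of length T is Negative Binomial with variance T·α'·(β'+T)/β'² = 8·86·36/784 = 1548/49.

1548/49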